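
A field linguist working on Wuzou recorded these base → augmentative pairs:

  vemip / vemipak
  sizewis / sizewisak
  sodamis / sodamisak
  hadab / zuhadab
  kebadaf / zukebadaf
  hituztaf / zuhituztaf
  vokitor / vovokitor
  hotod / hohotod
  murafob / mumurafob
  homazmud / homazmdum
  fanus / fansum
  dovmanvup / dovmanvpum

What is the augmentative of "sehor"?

sesehor

hadab and murafob both end in -b yet inflect differently (zuhadab, mumurafob), so the final letter is not what conditions the rule; the last vowel is.
"sehor" has last vowel 'o'. The stems whose last vowel is 'o' (vokitor → vovokitor, hotod → hohotod, murafob → mumurafob) repeat the first consonant+vowel as a prefix.
So sehor → sesehor.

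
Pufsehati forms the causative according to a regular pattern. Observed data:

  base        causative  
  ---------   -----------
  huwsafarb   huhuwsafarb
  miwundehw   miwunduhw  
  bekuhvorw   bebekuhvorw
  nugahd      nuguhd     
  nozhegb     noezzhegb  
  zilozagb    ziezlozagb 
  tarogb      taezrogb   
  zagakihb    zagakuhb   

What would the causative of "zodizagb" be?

zoezdizagb

"zodizagb" has second-to-last letter 'g'. The stems whose second-to-last letter is 'g' (nozhegb → noezzhegb, zilozagb → ziezlozagb, tarogb → taezrogb) insert -ez- after the first vowel.
So zodizagb → zoezdizagb.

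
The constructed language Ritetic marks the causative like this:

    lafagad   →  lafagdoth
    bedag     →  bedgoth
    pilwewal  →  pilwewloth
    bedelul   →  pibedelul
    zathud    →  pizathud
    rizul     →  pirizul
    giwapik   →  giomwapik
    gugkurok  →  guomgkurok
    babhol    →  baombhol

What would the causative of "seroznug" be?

"seroznug" has last vowel 'u'. The stems whose last vowel is 'u' (bedelul → pibedelul, zathud → pizathud, rizul → pirizul) add the prefix pi-.
The other patterns: stems whose last vowel is 'a' delete the last vowel and add -oth; stems whose last vowel is 'i' or 'o' insert -om- after the first vowel.
So seroznug → piseroznug.

piseroznug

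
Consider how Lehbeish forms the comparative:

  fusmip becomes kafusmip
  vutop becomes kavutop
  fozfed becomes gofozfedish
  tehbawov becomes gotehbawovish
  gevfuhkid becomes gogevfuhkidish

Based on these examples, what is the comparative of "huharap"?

kahuharap

vutop and tehbawov both have last vowel 'o' yet inflect differently (kavutop, gotehbawovish), so the last vowel is not what conditions the rule; the final letter is.
"huharap" ends in -p. The stems ending in -p (fusmip → kafusmip, vutop → kavutop) add the prefix ka-.
So huharap → kahuharap.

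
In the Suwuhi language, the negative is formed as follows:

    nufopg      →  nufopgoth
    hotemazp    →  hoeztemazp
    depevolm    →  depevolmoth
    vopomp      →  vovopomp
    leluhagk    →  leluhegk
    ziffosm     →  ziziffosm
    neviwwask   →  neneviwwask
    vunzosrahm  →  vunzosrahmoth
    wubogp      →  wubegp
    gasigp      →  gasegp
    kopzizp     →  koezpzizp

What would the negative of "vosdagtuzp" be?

vopomp and hotemazp both end in -p yet inflect differently (vovopomp, hoeztemazp), so the final letter is not what conditions the rule; the second-to-last letter is.
"vosdagtuzp" has second-to-last letter 'z'. The stems whose second-to-last letter is 'z' (hotemazp → hoeztemazp, kopzizp → koezpzizp) insert -ez- after the first vowel.
So vosdagtuzp → voezsdagtuzp.

voezsdagtuzp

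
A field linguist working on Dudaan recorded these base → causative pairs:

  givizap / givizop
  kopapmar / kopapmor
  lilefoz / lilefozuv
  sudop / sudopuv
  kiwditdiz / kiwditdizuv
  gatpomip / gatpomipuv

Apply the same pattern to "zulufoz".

givizap and sudop both end in -p yet inflect differently (givizop, sudopuv), so the final letter is not what conditions the rule; the last vowel is.
"zulufoz" has last vowel 'o'. The stems whose last vowel is 'o' (lilefoz → lilefozuv, sudop → sudopuv) add -uv.
The other pattern: stems whose last vowel is 'a' change the last vowel to 'o'.
So zulufoz → zulufozuv.

zulufozuv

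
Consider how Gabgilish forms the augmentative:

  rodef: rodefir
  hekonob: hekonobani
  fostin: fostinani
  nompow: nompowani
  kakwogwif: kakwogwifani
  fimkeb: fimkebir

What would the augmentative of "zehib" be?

zehibani

"zehib" has last vowel 'i'. The stems whose last vowel is 'i' (fostin → fostinani, kakwogwif → kakwogwifani) add -ani.
The other pattern: stems whose last vowel is 'e' add -ir.
So zehib → zehibani.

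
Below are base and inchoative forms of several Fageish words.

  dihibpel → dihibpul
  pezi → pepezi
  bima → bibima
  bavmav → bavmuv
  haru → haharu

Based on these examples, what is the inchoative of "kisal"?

bima and bavmav both have last vowel 'a' yet inflect differently (bibima, bavmuv), so the last vowel is not what conditions the rule; whether the stem ends in a vowel or a consonant is.
"kisal" ends in a consonant. The stems ending in a consonant (bavmav → bavmuv, dihibpel → dihibpul) change the last vowel to 'u'.
The other pattern: stems ending in a vowel repeat the first consonant+vowel as a prefix.
So kisal → kisul.

kisul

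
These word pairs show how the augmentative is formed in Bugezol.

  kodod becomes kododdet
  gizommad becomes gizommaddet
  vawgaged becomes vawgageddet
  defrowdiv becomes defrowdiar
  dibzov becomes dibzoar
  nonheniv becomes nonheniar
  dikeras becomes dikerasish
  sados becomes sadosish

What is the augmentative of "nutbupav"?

nutbupaar

kodod and dibzov both have last vowel 'o' yet inflect differently (kododdet, dibzoar), so the last vowel is not what conditions the rule; the final letter is.
"nutbupav" ends in -v. The stems ending in -v (defrowdiv → defrowdiar, dibzov → dibzoar, nonheniv → nonheniar) drop the final letter and add -ar.
The other patterns: stems ending in -d double the final consonant and add -et; stems ending in -s add -ish.
So nutbupav → nutbupaar.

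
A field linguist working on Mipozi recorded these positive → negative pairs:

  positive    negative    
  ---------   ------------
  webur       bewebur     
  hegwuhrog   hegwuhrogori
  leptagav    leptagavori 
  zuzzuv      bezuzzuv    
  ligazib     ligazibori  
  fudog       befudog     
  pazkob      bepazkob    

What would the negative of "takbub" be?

betakbub

fudog and hegwuhrog both end in -g yet inflect differently (befudog, hegwuhrogori), so the final letter is not what conditions the rule; the number of vowels is.
"takbub" has 2 vowels. The stems with 2 vowels (webur → bewebur, pazkob → bepazkob, fudog → befudog) add the prefix be-.
So takbub → betakbub.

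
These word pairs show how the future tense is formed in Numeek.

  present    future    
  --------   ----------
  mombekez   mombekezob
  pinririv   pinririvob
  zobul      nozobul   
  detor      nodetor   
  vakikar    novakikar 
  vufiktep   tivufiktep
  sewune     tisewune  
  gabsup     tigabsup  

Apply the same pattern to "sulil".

mombekez and vufiktep both have last vowel 'e' yet inflect differently (mombekezob, tivufiktep), so the last vowel is not what conditions the rule; the final letter is.
"sulil" ends in -l. The one such stem in the data (zobul → nozobul) adds the prefix no-, so the same rule applies.
So sulil → nosulil.

nosulil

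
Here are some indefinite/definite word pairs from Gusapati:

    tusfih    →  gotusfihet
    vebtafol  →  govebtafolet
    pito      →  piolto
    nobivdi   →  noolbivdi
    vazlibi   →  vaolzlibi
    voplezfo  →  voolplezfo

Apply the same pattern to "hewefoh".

"hewefoh" ends in a consonant. The stems ending in a consonant (tusfih → gotusfihet, vebtafol → govebtafolet) add go- … -et around the stem.
The other pattern: stems ending in a vowel insert -ol- after the first vowel.
So hewefoh → gohewefohet.

gohewefohet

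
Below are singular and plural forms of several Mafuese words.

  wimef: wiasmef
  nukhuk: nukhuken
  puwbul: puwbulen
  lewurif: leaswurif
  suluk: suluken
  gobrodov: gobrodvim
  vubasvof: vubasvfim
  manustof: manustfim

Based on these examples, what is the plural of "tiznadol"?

tiznadlim

"tiznadol" has last vowel 'o'. The stems whose last vowel is 'o' (gobrodov → gobrodvim, manustof → manustfim, vubasvof → vubasvfim) delete the last vowel and add -im.
The other patterns: stems whose last vowel is 'u' add -en; stems whose last vowel is 'e' or 'i' insert -as- after the first vowel.
So tiznadol → tiznadlim.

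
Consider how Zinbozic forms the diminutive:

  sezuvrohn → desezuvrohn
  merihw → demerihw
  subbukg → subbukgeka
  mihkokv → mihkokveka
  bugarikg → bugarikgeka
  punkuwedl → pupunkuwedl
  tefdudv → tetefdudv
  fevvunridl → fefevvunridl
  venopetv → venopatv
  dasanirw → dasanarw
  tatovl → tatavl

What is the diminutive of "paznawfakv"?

mihkokv and tefdudv both end in -v yet inflect differently (mihkokveka, tetefdudv), so the final letter is not what conditions the rule; the second-to-last letter is.
"paznawfakv" has second-to-last letter 'k'. The stems whose second-to-last letter is 'k' (subbukg → subbukgeka, mihkokv → mihkokveka, bugarikg → bugarikgeka) add -eka.
So paznawfakv → paznawfakveka.

paznawfakveka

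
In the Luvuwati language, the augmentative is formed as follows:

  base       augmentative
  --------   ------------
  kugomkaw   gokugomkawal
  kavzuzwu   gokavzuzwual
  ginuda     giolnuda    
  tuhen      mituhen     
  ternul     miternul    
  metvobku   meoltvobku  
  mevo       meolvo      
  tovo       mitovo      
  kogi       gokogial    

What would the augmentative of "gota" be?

"gota" begins with g-. The one such stem in the data (ginuda → giolnuda) inserts -ol- after the first vowel (as do mevo, metvobku), so the same rule applies.
The other patterns: stems beginning with k- add go- … -al around the stem; stems beginning with t- add the prefix mi-.
So gota → goolta.

goolta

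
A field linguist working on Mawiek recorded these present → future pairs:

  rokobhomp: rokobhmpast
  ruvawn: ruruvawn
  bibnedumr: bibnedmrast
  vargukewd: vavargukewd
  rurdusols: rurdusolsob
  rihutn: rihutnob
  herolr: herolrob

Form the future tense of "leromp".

"leromp" has second-to-last letter 'm'. The stems whose second-to-last letter is 'm' (rokobhomp → rokobhmpast, bibnedumr → bibnedmrast) delete the last vowel and add -ast.
The other patterns: stems whose second-to-last letter is 'w' repeat the first consonant+vowel as a prefix; stems whose second-to-last letter is 'l' or 't' add -ob.
So leromp → lermpast.

lermpast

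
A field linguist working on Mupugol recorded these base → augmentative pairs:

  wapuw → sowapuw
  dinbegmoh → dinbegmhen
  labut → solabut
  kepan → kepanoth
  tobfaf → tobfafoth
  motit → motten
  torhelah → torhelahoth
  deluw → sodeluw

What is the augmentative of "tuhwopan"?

labut and motit both end in -t yet inflect differently (solabut, motten), so the final letter is not what conditions the rule; the last vowel is.
"tuhwopan" has last vowel 'a'. The stems whose last vowel is 'a' (kepan → kepanoth, tobfaf → tobfafoth, torhelah → torhelahoth) add -oth.
The other patterns: stems whose last vowel is 'u' add the prefix so-; stems whose last vowel is 'i' or 'o' delete the last vowel and add -en.
So tuhwopan → tuhwopanoth.

tuhwopanoth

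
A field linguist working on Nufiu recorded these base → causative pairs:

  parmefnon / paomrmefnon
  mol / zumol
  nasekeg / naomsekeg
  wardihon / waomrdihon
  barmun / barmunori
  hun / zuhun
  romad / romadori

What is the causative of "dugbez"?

dugbezori

"dugbez" has 2 vowels. The stems with 2 vowels (romad → romadori, barmun → barmunori) add -ori.
The other patterns: stems with 1 vowel add the prefix zu-; stems with 3 vowels insert -om- after the first vowel.
So dugbez → dugbezori.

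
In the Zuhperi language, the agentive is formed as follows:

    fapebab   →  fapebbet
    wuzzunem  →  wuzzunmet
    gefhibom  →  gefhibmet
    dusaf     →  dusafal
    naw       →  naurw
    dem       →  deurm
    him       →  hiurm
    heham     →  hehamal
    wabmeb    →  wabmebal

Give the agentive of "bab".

dem and heham both end in -m yet inflect differently (deurm, hehamal), so the final letter is not what conditions the rule; the number of vowels is.
"bab" has 1 vowel. The stems with 1 vowel (dem → deurm, him → hiurm, naw → naurw) insert -ur- after the first vowel.
The other patterns: stems with 2 vowels add -al; stems with 3 vowels delete the last vowel and add -et.
So bab → baurb.

baurb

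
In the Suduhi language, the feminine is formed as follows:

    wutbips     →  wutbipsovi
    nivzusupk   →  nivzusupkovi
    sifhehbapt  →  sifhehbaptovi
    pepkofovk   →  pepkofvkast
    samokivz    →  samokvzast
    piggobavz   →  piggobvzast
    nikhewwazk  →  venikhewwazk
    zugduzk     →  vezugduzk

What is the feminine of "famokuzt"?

nivzusupk and pepkofovk both end in -k yet inflect differently (nivzusupkovi, pepkofvkast), so the final letter is not what conditions the rule; the second-to-last letter is.
"famokuzt" has second-to-last letter 'z'. The stems whose second-to-last letter is 'z' (nikhewwazk → venikhewwazk, zugduzk → vezugduzk) add the prefix ve-.
The other patterns: stems whose second-to-last letter is 'p' add -ovi; stems whose second-to-last letter is 'v' delete the last vowel and add -ast.
So famokuzt → vefamokuzt.

vefamokuzt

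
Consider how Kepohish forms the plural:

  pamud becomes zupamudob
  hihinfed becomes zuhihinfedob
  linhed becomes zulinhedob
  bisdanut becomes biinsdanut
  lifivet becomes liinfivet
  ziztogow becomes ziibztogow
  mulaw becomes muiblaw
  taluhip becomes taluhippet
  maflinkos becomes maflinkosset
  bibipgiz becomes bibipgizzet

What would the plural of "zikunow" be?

ziibkunow

"zikunow" ends in -w. The stems ending in -w (ziztogow → ziibztogow, mulaw → muiblaw) insert -ib- after the first vowel.
The other patterns: stems ending in -d add zu- … -ob around the stem; stems ending in -t insert -in- after the first vowel; stems ending in -p, -s or -z double the final consonant and add -et.
So zikunow → ziibkunow.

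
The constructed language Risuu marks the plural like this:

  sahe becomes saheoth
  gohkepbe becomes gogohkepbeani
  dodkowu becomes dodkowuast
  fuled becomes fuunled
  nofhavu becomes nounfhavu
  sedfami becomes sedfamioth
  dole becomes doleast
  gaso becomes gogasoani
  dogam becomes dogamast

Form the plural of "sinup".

sinupoth

sahe and dole both end in -e yet inflect differently (saheoth, doleast), so the final letter is not what conditions the rule; the first letter is.
"sinup" begins with s-. The stems beginning with s- (sedfami → sedfamioth, sahe → saheoth) add -oth.
The other patterns: stems beginning with d- add -ast; stems beginning with g- add go- … -ani around the stem; stems beginning with f- or n- insert -un- after the first vowel.
So sinup → sinupoth.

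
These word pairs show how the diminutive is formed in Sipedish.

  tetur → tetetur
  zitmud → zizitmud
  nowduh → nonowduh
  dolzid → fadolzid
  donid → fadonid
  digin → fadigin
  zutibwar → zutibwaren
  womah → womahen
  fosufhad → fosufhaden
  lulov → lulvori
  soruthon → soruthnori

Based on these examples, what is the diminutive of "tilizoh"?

zitmud and dolzid both end in -d yet inflect differently (zizitmud, fadolzid), so the final letter is not what conditions the rule; the last vowel is.
"tilizoh" has last vowel 'o'. The stems whose last vowel is 'o' (lulov → lulvori, soruthon → soruthnori) delete the last vowel and add -ori.
So tilizoh → tilizhori.

tilizhori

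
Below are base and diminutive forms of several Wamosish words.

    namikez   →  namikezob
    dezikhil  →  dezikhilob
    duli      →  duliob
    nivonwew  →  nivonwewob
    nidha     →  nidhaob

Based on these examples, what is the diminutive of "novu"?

novuob

Every pair shown (namikez → namikezob, dezikhil → dezikhilob, duli → duliob, …) follows the same rule: add -ob.
So novu → novuob.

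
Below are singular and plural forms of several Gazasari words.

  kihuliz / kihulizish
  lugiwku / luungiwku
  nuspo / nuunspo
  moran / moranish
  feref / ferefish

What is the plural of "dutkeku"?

duuntkeku

"dutkeku" ends in a vowel. The stems ending in a vowel (nuspo → nuunspo, lugiwku → luungiwku) insert -un- after the first vowel.
The other pattern: stems ending in a consonant add -ish.
So dutkeku → duuntkeku.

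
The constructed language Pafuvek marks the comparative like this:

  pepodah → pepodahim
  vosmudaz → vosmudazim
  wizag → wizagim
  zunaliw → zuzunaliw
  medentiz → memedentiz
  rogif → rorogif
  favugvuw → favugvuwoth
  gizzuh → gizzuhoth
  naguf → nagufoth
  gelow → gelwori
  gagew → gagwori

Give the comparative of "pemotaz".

vosmudaz and medentiz both end in -z yet inflect differently (vosmudazim, memedentiz), so the final letter is not what conditions the rule; the last vowel is.
"pemotaz" has last vowel 'a'. The stems whose last vowel is 'a' (pepodah → pepodahim, vosmudaz → vosmudazim, wizag → wizagim) add -im.
The other patterns: stems whose last vowel is 'i' repeat the first consonant+vowel as a prefix; stems whose last vowel is 'u' add -oth; stems whose last vowel is 'e' or 'o' delete the last vowel and add -ori.
So pemotaz → pemotazim.

pemotazim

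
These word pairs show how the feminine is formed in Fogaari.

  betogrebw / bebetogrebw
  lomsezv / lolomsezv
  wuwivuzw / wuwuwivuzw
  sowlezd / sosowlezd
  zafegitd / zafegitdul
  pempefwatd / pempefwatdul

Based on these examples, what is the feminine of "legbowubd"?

lelegbowubd

zafegitd and sowlezd both end in -d yet inflect differently (zafegitdul, sosowlezd), so the final letter is not what conditions the rule; the second-to-last letter is.
"legbowubd" has second-to-last letter 'b'. The one such stem in the data (betogrebw → bebetogrebw) repeats the first consonant+vowel as a prefix (as do sowlezd, lomsezv), so the same rule applies.
The other pattern: stems whose second-to-last letter is 't' add -ul.
So legbowubd → lelegbowubd.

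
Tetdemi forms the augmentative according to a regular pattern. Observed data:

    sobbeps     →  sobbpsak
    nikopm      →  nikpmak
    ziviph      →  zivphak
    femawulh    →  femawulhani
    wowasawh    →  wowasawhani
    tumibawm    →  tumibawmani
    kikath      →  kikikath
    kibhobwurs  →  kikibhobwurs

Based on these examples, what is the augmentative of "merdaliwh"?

ziviph and femawulh both end in -h yet inflect differently (zivphak, femawulhani), so the final letter is not what conditions the rule; the second-to-last letter is.
"merdaliwh" has second-to-last letter 'w'. The stems whose second-to-last letter is 'w' (wowasawh → wowasawhani, tumibawm → tumibawmani) add -ani.
The other patterns: stems whose second-to-last letter is 'p' delete the last vowel and add -ak; stems whose second-to-last letter is 'r' or 't' repeat the first consonant+vowel as a prefix.
So merdaliwh → merdaliwhani.

merdaliwhani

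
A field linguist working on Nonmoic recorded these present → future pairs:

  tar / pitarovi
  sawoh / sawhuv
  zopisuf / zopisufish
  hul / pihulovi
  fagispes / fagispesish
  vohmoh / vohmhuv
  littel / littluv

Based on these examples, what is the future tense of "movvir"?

movvruv

hul and littel both end in -l yet inflect differently (pihulovi, littluv), so the final letter is not what conditions the rule; the number of vowels is.
"movvir" has 2 vowels. The stems with 2 vowels (vohmoh → vohmhuv, sawoh → sawhuv, littel → littluv) delete the last vowel and add -uv.
So movvir → movvruv.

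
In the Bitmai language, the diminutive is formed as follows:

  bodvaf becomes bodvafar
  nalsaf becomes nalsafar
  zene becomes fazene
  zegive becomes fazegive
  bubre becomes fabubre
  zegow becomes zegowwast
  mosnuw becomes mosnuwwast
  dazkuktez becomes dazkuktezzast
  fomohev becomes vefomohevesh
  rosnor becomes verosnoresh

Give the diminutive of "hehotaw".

hehotawwast

"hehotaw" ends in -w. The stems ending in -w (zegow → zegowwast, mosnuw → mosnuwwast) double the final consonant and add -ast.
The other patterns: stems ending in -f add -ar; stems ending in -e add the prefix fa-; stems ending in -r or -v add ve- … -esh around the stem.
So hehotaw → hehotawwast.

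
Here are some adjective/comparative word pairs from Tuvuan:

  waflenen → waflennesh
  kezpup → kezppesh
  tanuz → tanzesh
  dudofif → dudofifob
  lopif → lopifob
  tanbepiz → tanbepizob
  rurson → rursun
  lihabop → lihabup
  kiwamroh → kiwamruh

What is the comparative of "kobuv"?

kobvesh

tanuz and tanbepiz both end in -z yet inflect differently (tanzesh, tanbepizob), so the final letter is not what conditions the rule; the last vowel is.
"kobuv" has last vowel 'u'. The stems whose last vowel is 'u' (kezpup → kezppesh, tanuz → tanzesh) delete the last vowel and add -esh.
The other patterns: stems whose last vowel is 'i' add -ob; stems whose last vowel is 'o' change the last vowel to 'u'.
So kobuv → kobvesh.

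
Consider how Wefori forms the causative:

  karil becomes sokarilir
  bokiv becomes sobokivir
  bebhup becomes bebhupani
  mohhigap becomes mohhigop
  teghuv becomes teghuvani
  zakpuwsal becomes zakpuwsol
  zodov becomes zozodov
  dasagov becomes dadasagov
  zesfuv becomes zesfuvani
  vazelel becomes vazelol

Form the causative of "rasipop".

rarasipop

dasagov and bokiv both end in -v yet inflect differently (dadasagov, sobokivir), so the final letter is not what conditions the rule; the last vowel is.
"rasipop" has last vowel 'o'. The stems whose last vowel is 'o' (dasagov → dadasagov, zodov → zozodov) repeat the first consonant+vowel as a prefix.
The other patterns: stems whose last vowel is 'i' add so- … -ir around the stem; stems whose last vowel is 'u' add -ani; stems whose last vowel is 'a' or 'e' change the last vowel to 'o'.
So rasipop → rarasipop.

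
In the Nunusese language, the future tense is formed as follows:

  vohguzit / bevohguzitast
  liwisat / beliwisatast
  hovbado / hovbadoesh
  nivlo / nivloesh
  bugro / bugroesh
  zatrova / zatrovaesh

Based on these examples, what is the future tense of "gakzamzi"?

"gakzamzi" ends in a vowel. The stems ending in a vowel (hovbado → hovbadoesh, nivlo → nivloesh, bugro → bugroesh) add -esh.
So gakzamzi → gakzamziesh.

gakzamziesh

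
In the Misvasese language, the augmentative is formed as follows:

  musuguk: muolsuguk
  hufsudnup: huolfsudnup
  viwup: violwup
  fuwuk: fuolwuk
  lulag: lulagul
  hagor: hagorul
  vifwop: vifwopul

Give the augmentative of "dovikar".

dovikarul

"dovikar" has last vowel 'a'. The one such stem in the data (lulag → lulagul) adds -ul, so the same rule applies.
The other pattern: stems whose last vowel is 'u' insert -ol- after the first vowel.
So dovikar → dovikarul.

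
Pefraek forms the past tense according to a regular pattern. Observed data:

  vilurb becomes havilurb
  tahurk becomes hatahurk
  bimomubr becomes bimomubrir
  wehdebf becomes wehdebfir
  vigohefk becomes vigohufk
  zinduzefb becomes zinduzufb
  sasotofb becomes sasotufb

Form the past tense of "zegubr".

"zegubr" has second-to-last letter 'b'. The stems whose second-to-last letter is 'b' (bimomubr → bimomubrir, wehdebf → wehdebfir) add -ir.
The other patterns: stems whose second-to-last letter is 'r' add the prefix ha-; stems whose second-to-last letter is 'f' change the last vowel to 'u'.
So zegubr → zegubrir.

zegubrir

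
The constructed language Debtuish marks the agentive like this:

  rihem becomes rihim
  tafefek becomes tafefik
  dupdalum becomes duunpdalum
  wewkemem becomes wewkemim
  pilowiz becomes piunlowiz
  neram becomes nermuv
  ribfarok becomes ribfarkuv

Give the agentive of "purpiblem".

purpiblim

tafefek and ribfarok both end in -k yet inflect differently (tafefik, ribfarkuv), so the final letter is not what conditions the rule; the last vowel is.
"purpiblem" has last vowel 'e'. The stems whose last vowel is 'e' (rihem → rihim, wewkemem → wewkemim, tafefek → tafefik) change the last vowel to 'i'.
The other patterns: stems whose last vowel is 'a' or 'o' delete the last vowel and add -uv; stems whose last vowel is 'i' or 'u' insert -un- after the first vowel.
So purpiblem → purpiblim.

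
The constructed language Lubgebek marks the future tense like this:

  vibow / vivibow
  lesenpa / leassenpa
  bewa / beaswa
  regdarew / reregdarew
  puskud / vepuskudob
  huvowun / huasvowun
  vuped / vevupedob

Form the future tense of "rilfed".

verilfedob

regdarew and vuped both have last vowel 'e' yet inflect differently (reregdarew, vevupedob), so the last vowel is not what conditions the rule; the final letter is.
"rilfed" ends in -d. The stems ending in -d (vuped → vevupedob, puskud → vepuskudob) add ve- … -ob around the stem.
The other patterns: stems ending in -w repeat the first consonant+vowel as a prefix; stems ending in -a or -n insert -as- after the first vowel.
So rilfed → verilfedob.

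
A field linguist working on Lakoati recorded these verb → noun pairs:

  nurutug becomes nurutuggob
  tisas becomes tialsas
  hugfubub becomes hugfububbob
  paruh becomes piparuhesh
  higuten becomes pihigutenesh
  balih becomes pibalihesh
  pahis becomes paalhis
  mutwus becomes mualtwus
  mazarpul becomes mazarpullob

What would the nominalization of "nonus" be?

noalnus

balih and pahis both have last vowel 'i' yet inflect differently (pibalihesh, paalhis), so the last vowel is not what conditions the rule; the final letter is.
"nonus" ends in -s. The stems ending in -s (pahis → paalhis, tisas → tialsas, mutwus → mualtwus) insert -al- after the first vowel.
The other patterns: stems ending in -h or -n add pi- … -esh around the stem; stems ending in -b, -g or -l double the final consonant and add -ob.
So nonus → noalnus.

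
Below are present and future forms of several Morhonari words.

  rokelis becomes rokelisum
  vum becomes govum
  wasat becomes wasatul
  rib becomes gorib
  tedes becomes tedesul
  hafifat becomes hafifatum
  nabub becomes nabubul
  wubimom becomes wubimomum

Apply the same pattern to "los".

golos

rib and nabub both end in -b yet inflect differently (gorib, nabubul), so the final letter is not what conditions the rule; the number of vowels is.
"los" has 1 vowel. The stems with 1 vowel (rib → gorib, vum → govum) add the prefix go-.
The other patterns: stems with 2 vowels add -ul; stems with 3 vowels add -um.
So los → golos.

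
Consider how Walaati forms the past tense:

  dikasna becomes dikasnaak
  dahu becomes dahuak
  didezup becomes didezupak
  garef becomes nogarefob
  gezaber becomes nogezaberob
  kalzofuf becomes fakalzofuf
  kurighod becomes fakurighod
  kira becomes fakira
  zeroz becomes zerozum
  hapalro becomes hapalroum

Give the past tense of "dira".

garef and kalzofuf both end in -f yet inflect differently (nogarefob, fakalzofuf), so the final letter is not what conditions the rule; the first letter is.
"dira" begins with d-. The stems beginning with d- (dikasna → dikasnaak, dahu → dahuak, didezup → didezupak) add -ak.
So dira → diraak.

diraak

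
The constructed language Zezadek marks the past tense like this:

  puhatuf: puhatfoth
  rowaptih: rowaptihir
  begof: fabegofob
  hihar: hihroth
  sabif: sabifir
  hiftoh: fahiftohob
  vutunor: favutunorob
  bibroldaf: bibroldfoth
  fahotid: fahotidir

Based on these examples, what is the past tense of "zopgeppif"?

hiftoh and rowaptih both end in -h yet inflect differently (fahiftohob, rowaptihir), so the final letter is not what conditions the rule; the last vowel is.
"zopgeppif" has last vowel 'i'. The stems whose last vowel is 'i' (fahotid → fahotidir, rowaptih → rowaptihir, sabif → sabifir) add -ir.
So zopgeppif → zopgeppifir.

zopgeppifir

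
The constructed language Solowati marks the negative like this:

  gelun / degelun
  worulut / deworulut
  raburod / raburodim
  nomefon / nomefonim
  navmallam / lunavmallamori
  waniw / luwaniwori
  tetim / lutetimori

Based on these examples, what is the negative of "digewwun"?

dedigewwun

gelun and nomefon both end in -n yet inflect differently (degelun, nomefonim), so the final letter is not what conditions the rule; the last vowel is.
"digewwun" has last vowel 'u'. The stems whose last vowel is 'u' (gelun → degelun, worulut → deworulut) add the prefix de-.
The other patterns: stems whose last vowel is 'o' add -im; stems whose last vowel is 'a' or 'i' add lu- … -ori around the stem.
So digewwun → dedigewwun.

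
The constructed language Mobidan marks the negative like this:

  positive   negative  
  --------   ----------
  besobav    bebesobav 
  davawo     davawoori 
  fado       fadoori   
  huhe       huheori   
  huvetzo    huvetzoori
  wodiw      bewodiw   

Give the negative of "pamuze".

pamuzeori

huhe and wodiw both have 2 vowels yet inflect differently (huheori, bewodiw), so the number of vowels is not what conditions the rule; whether the stem ends in a vowel or a consonant is.
"pamuze" ends in a vowel. The stems ending in a vowel (huvetzo → huvetzoori, davawo → davawoori, huhe → huheori) add -ori.
So pamuze → pamuzeori.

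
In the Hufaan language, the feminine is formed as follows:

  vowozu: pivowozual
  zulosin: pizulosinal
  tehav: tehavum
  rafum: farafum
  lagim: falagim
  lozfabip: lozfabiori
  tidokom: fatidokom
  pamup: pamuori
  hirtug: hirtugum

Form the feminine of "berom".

"berom" ends in -m. The stems ending in -m (lagim → falagim, rafum → farafum, tidokom → fatidokom) add the prefix fa-.
The other patterns: stems ending in -p drop the final letter and add -ori; stems ending in -g or -v add -um; stems ending in -n or -u add pi- … -al around the stem.
So berom → faberom.

faberom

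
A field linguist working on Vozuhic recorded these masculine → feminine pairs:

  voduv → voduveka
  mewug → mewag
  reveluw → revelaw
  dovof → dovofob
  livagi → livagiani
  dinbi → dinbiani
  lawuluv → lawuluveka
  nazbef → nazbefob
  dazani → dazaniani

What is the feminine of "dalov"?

lawuluv and mewug both have last vowel 'u' yet inflect differently (lawuluveka, mewag), so the last vowel is not what conditions the rule; the final letter is.
"dalov" ends in -v. The stems ending in -v (lawuluv → lawuluveka, voduv → voduveka) add -eka.
So dalov → daloveka.

daloveka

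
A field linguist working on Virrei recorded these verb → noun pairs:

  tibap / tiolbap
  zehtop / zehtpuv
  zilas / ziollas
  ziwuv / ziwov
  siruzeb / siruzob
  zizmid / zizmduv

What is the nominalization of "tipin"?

tipnuv

zehtop and tibap both end in -p yet inflect differently (zehtpuv, tiolbap), so the final letter is not what conditions the rule; the last vowel is.
"tipin" has last vowel 'i'. The one such stem in the data (zizmid → zizmduv) deletes the last vowel and adds -uv (as does zehtop), so the same rule applies.
The other patterns: stems whose last vowel is 'a' insert -ol- after the first vowel; stems whose last vowel is 'e' or 'u' change the last vowel to 'o'.
So tipin → tipnuv.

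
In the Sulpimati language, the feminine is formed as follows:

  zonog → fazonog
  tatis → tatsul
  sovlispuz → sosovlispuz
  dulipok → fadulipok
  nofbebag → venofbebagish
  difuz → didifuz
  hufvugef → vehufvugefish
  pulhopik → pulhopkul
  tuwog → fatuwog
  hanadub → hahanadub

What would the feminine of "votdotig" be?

nofbebag and tuwog both end in -g yet inflect differently (venofbebagish, fatuwog), so the final letter is not what conditions the rule; the last vowel is.
"votdotig" has last vowel 'i'. The stems whose last vowel is 'i' (tatis → tatsul, pulhopik → pulhopkul) delete the last vowel and add -ul.
The other patterns: stems whose last vowel is 'a' or 'e' add ve- … -ish around the stem; stems whose last vowel is 'u' repeat the first consonant+vowel as a prefix; stems whose last vowel is 'o' add the prefix fa-.
So votdotig → votdotgul.

votdotgul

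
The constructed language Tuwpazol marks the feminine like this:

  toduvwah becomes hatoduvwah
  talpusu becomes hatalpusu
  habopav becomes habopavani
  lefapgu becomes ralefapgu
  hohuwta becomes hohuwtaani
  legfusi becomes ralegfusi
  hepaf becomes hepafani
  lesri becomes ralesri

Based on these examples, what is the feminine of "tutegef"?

hatutegef

lefapgu and talpusu both end in -u yet inflect differently (ralefapgu, hatalpusu), so the final letter is not what conditions the rule; the first letter is.
"tutegef" begins with t-. The stems beginning with t- (toduvwah → hatoduvwah, talpusu → hatalpusu) add the prefix ha-.
The other patterns: stems beginning with l- add the prefix ra-; stems beginning with h- add -ani.
So tutegef → hatutegef.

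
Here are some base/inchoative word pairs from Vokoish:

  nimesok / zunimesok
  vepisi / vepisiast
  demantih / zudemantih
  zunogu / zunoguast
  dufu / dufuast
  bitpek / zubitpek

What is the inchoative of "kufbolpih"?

zukufbolpih

demantih and vepisi both have last vowel 'i' yet inflect differently (zudemantih, vepisiast), so the last vowel is not what conditions the rule; whether the stem ends in a vowel or a consonant is.
"kufbolpih" ends in a consonant. The stems ending in a consonant (nimesok → zunimesok, bitpek → zubitpek, demantih → zudemantih) add the prefix zu-.
So kufbolpih → zukufbolpih.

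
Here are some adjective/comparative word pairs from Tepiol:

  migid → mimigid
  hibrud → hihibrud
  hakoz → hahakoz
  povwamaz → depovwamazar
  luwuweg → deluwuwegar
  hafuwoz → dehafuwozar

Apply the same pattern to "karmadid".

hakoz and povwamaz both end in -z yet inflect differently (hahakoz, depovwamazar), so the final letter is not what conditions the rule; the number of vowels is.
"karmadid" has 3 vowels. The stems with 3 vowels (povwamaz → depovwamazar, luwuweg → deluwuwegar, hafuwoz → dehafuwozar) add de- … -ar around the stem.
So karmadid → dekarmadidar.

dekarmadidar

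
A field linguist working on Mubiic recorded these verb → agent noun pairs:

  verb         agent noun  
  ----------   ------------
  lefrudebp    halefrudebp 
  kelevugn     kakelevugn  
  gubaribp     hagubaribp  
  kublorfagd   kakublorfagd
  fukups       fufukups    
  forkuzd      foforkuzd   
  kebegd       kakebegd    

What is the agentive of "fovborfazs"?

fofovborfazs

"fovborfazs" has second-to-last letter 'z'. The one such stem in the data (forkuzd → foforkuzd) repeats the first consonant+vowel as a prefix (as does fukups), so the same rule applies.
The other patterns: stems whose second-to-last letter is 'g' add the prefix ka-; stems whose second-to-last letter is 'b' add the prefix ha-.
So fovborfazs → fofovborfazs.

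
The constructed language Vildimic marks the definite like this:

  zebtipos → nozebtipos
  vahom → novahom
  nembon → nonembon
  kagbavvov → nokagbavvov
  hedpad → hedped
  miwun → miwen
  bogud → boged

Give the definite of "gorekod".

nembon and miwun both end in -n yet inflect differently (nonembon, miwen), so the final letter is not what conditions the rule; the last vowel is.
"gorekod" has last vowel 'o'. The stems whose last vowel is 'o' (zebtipos → nozebtipos, vahom → novahom, nembon → nonembon) add the prefix no-.
The other pattern: stems whose last vowel is 'a' or 'u' change the last vowel to 'e'.
So gorekod → nogorekod.

nogorekod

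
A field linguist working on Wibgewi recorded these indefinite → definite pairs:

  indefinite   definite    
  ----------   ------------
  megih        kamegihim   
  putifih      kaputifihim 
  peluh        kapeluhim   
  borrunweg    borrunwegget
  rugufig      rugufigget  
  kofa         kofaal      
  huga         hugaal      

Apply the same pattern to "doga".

dogaal

"doga" ends in -a. The stems ending in -a (kofa → kofaal, huga → hugaal) add -al.
The other patterns: stems ending in -h add ka- … -im around the stem; stems ending in -g double the final consonant and add -et.
So doga → dogaal.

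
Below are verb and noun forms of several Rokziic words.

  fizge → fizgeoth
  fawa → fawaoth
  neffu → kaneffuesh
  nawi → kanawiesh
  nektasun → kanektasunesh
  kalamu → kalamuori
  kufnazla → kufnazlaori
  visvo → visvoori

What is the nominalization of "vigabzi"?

neffu and kalamu both end in -u yet inflect differently (kaneffuesh, kalamuori), so the final letter is not what conditions the rule; the first letter is.
"vigabzi" begins with v-. The one such stem in the data (visvo → visvoori) adds -ori, so the same rule applies.
The other patterns: stems beginning with f- add -oth; stems beginning with n- add ka- … -esh around the stem.
So vigabzi → vigabziori.

vigabziori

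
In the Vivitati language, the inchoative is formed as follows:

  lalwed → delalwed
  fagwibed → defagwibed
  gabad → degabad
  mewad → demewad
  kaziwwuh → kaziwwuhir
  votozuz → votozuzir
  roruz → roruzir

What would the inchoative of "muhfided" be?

demuhfided

fagwibed and kaziwwuh both have 3 vowels yet inflect differently (defagwibed, kaziwwuhir), so the number of vowels is not what conditions the rule; the final letter is.
"muhfided" ends in -d. The stems ending in -d (lalwed → delalwed, fagwibed → defagwibed, gabad → degabad) add the prefix de-.
The other pattern: stems ending in -h or -z add -ir.
So muhfided → demuhfided.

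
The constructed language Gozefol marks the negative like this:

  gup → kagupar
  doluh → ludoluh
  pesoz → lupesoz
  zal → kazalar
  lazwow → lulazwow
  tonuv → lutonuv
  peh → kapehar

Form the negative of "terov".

"terov" has 2 vowels. The stems with 2 vowels (lazwow → lulazwow, doluh → ludoluh, pesoz → lupesoz) add the prefix lu-.
The other pattern: stems with 1 vowel add ka- … -ar around the stem.
So terov → luterov.

luterov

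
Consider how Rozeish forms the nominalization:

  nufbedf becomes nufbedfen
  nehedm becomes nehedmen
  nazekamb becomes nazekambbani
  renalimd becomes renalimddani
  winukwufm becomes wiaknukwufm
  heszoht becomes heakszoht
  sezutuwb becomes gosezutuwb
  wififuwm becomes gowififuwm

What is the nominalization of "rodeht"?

nehedm and winukwufm both end in -m yet inflect differently (nehedmen, wiaknukwufm), so the final letter is not what conditions the rule; the second-to-last letter is.
"rodeht" has second-to-last letter 'h'. The one such stem in the data (heszoht → heakszoht) inserts -ak- after the first vowel (as does winukwufm), so the same rule applies.
So rodeht → roakdeht.

roakdeht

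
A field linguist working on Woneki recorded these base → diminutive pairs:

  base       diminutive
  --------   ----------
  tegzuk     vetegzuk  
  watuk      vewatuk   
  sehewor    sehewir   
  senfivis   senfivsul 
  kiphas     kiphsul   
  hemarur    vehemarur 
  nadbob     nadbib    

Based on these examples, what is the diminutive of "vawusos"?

vawusis

"vawusos" has last vowel 'o'. The stems whose last vowel is 'o' (nadbob → nadbib, sehewor → sehewir) change the last vowel to 'i'.
The other patterns: stems whose last vowel is 'u' add the prefix ve-; stems whose last vowel is 'a' or 'i' delete the last vowel and add -ul.
So vawusos → vawusis.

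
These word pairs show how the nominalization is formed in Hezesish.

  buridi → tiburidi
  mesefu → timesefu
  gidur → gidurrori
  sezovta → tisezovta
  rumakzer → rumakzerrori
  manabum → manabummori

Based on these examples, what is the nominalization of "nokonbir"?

manabum and mesefu both have last vowel 'u' yet inflect differently (manabummori, timesefu), so the last vowel is not what conditions the rule; whether the stem ends in a vowel or a consonant is.
"nokonbir" ends in a consonant. The stems ending in a consonant (manabum → manabummori, rumakzer → rumakzerrori, gidur → gidurrori) double the final consonant and add -ori.
So nokonbir → nokonbirrori.

nokonbirrori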